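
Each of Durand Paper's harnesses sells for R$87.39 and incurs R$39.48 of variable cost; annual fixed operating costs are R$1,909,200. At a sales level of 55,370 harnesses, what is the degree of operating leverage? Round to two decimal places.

3.57

Contribution at this volume is 55,370 × R$47.91 = R$2,652,776.70.
Operating income = contribution − fixed costs = R$2,652,776.70 − R$1,909,200 = R$743,576.70.
Degree of operating leverage = R$2,652,776.70 / R$743,576.70 = 3.5676.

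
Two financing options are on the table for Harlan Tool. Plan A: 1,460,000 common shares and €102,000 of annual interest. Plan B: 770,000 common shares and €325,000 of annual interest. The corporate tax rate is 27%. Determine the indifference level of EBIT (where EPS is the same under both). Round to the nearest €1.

Set EPS_A = EPS_B: (EBIT − €102,000)(1 − 0.27) ÷ 1,460,000 = (EBIT − €325,000)(1 − 0.27) ÷ 770,000.
Cancelling (1 − t) and cross-multiplying: 770,000·(EBIT − 102,000) = 1,460,000·(EBIT − 325,000).
EBIT × (1,460,000 − 770,000) = 325,000 × 1,460,000 − 102,000 × 770,000 = 395,960,000,000, so EBIT = 395,960,000,000 ÷ 690,000 = 573,855.07.

€573,855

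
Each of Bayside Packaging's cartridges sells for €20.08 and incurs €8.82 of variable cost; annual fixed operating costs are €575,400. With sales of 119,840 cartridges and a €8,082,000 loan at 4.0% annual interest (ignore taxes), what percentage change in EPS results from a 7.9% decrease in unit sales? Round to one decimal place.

Contribution at this volume is 119,840 × €11.26 = €1,349,398.40.
Operating income = contribution − fixed costs = €1,349,398.40 − €575,400 = €773,998.40.
Interest = €323,280.00, so EBIT − I = €450,718.40.
Degree of combined leverage = contribution ÷ (EBIT − I) = €1,349,398.40 ÷ €450,718.40 = 2.9939.
EPS therefore changes by 2.9939 × (-7.9%) = -23.7%.

-23.7%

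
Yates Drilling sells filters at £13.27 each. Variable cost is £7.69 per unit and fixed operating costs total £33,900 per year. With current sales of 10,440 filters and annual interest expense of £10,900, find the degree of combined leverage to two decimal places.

Total contribution margin = 10,440 × £5.58 = £58,255.20.
EBIT = £58,255.20 − £33,900 = £24,355.20. Interest = £10,900.00, so EBIT − I = £13,455.20.
DCL = contribution ÷ (EBIT − I) = £58,255.20 ÷ £13,455.20 = 4.3296.

4.33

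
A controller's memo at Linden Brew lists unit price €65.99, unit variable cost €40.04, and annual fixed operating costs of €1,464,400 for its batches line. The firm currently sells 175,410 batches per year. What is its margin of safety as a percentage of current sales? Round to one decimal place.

Unit CM = price − variable cost = €65.99 − €40.04 = €25.95. Break-even units = €1,464,400 ÷ €25.95 = 56,431.60; break-even revenue = 56,431.60 × €65.99 = €3,723,921.23.
Actual sales revenue = 175,410 × €65.99 = €11,575,305.90.
Margin of safety = (€11,575,305.90 − €3,723,921.23) ÷ €11,575,305.90 = 67.8%.

67.8%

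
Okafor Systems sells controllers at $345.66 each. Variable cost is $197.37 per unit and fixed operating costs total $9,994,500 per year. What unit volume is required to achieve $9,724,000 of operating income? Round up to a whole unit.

132,973 controllers

Each unit contributes $345.66 − $197.37 = $148.29.
Required volume = (fixed costs + target profit) ÷ CM = ($9,994,500 + $9,724,000) ÷ $148.29 = 132,972.55, so 132,973 controllers.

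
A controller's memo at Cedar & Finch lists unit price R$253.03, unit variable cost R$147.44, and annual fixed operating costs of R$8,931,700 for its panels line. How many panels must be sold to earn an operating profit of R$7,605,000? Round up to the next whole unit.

Unit CM = price − variable cost = R$253.03 − R$147.44 = R$105.59.
Need Q such that Q × R$105.59 − R$8,931,700 = R$7,605,000, i.e. Q = R$16,536,700 / R$105.59 = 156,612.37 → 156,613.

156,613 panels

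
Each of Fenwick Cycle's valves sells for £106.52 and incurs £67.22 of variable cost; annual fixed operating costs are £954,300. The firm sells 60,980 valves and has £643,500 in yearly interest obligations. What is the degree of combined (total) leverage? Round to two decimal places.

3.00

Total contribution margin = 60,980 × £39.30 = £2,396,514.00.
EBIT = £2,396,514.00 − £954,300 = £1,442,214.00. Interest = £643,500.00, so EBIT − I = £798,714.00.
Degree of total leverage = total CM / (EBIT − interest) = £2,396,514.00 / £798,714.00 = 3.0005.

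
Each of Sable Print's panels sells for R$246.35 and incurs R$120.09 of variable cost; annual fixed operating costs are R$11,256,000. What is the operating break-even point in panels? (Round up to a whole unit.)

Contribution margin per unit = R$246.35 − R$120.09 = R$126.26.
Break-even Q = R$11,256,000 / R$126.26 = 89,149.37 → 89,150 panels.

89,150 panels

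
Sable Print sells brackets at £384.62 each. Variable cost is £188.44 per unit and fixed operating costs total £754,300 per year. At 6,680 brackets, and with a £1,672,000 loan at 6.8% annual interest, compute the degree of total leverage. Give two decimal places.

2.96

Contribution at this volume is 6,680 × £196.18 = £1,310,482.40.
Operating income = contribution − fixed costs = £1,310,482.40 − £754,300 = £556,182.40. Interest = £113,696.00.
DOL = £1,310,482.40 ÷ £556,182.40 = 2.3562; DFL = £556,182.40 ÷ £442,486.40 = 1.2569.
DCL = DOL × DFL = 2.3562 × 1.2569 = 2.9615.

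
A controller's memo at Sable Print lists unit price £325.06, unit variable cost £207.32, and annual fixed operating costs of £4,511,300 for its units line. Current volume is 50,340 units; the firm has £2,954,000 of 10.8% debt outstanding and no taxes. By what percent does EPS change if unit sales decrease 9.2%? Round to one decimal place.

At 50,340 units, contribution = 50,340 × £117.74 = £5,927,031.60.
EBIT = £5,927,031.60 − £4,511,300 = £1,415,731.60.
Interest = £319,032.00, so EBIT − I = £1,096,699.60.
DCL = total CM / (EBIT − I) = £5,927,031.60 / £1,096,699.60 = 5.4044.
%ΔEPS = DCL × %ΔSales = 5.4044 × -9.2% = -49.7%.

-49.7%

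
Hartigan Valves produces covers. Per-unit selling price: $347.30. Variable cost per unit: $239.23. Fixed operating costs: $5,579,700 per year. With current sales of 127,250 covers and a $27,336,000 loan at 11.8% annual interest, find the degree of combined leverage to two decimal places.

At 127,250 units, contribution = 127,250 × $108.07 = $13,751,907.50.
Operating income = contribution − fixed costs = $13,751,907.50 − $5,579,700 = $8,172,207.50. Interest = $3,225,648.00.
DOL = $13,751,907.50 ÷ $8,172,207.50 = 1.6828; DFL = $8,172,207.50 ÷ $4,946,559.50 = 1.6521.
DCL = DOL × DFL = 1.6828 × 1.6521 = 2.7802.

2.78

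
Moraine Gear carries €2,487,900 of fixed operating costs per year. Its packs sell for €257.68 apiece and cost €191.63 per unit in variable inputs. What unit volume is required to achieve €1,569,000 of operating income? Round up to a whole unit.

61,422 packs

Each unit contributes €257.68 − €191.63 = €66.05.
Units = (FC + target) / CM = (€2,487,900 + €1,569,000) / €66.05 = 61,421.65, so 61,422 packs.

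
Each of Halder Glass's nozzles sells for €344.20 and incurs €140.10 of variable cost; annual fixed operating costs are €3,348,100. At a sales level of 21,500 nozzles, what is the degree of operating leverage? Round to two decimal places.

At 21,500 units, contribution = 21,500 × €204.10 = €4,388,150.00.
Subtracting fixed costs: EBIT = €4,388,150.00 − €3,348,100 = €1,040,050.00.
Degree of operating leverage = €4,388,150.00 / €1,040,050.00 = 4.2192.

4.22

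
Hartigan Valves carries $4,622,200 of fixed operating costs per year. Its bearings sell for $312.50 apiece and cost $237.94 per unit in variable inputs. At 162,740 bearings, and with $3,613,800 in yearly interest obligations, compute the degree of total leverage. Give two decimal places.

3.11

Total contribution margin = 162,740 × $74.56 = $12,133,894.40.
Subtracting fixed costs: EBIT = $12,133,894.40 − $4,622,200 = $7,511,694.40. Interest = $3,613,800.00.
DOL = $12,133,894.40 ÷ $7,511,694.40 = 1.6153; DFL = $7,511,694.40 ÷ $3,897,894.40 = 1.9271.
Combined leverage = 1.6153 × 1.9271 = 3.1128.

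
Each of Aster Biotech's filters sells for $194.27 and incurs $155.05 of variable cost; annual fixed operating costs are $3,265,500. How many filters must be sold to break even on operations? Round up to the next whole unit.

Contribution margin per unit = $194.27 − $155.05 = $39.22.
Break-even Q = $3,265,500 / $39.22 = 83,261.09 → 83,262 filters.

83,262 filters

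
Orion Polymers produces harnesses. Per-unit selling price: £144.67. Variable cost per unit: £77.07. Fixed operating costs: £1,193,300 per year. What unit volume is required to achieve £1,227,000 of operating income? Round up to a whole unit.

Unit CM = price − variable cost = £144.67 − £77.07 = £67.60.
Required volume = (fixed costs + target profit) ÷ CM = (£1,193,300 + £1,227,000) ÷ £67.60 = 35,803.25, so 35,804 harnesses.

35,804 harnesses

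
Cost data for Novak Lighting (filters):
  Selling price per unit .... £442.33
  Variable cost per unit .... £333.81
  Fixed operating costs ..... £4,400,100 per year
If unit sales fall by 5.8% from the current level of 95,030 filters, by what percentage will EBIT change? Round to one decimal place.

-10.1%

Total contribution margin = 95,030 × £108.52 = £10,312,655.60.
EBIT = £10,312,655.60 − £4,400,100 = £5,912,555.60.
DOL = contribution ÷ EBIT = £10,312,655.60 ÷ £5,912,555.60 = 1.7442.
%ΔEBIT = DOL × %ΔSales = 1.7442 × -5.8% = -10.1%.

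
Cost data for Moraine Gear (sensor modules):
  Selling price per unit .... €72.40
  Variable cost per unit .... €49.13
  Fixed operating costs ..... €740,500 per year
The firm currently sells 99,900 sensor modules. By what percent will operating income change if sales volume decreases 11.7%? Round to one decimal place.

Contribution at this volume is 99,900 × €23.27 = €2,324,673.00.
Subtracting fixed costs: EBIT = €2,324,673.00 − €740,500 = €1,584,173.00.
DOL = contribution ÷ EBIT = €2,324,673.00 ÷ €1,584,173.00 = 1.4674.
%ΔEBIT = DOL × %ΔSales = 1.4674 × -11.7% = -17.2%.

-17.2%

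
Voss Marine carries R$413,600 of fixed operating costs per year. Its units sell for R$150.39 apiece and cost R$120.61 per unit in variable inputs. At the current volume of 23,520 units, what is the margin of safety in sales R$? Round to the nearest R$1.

Unit CM = price − variable cost = R$150.39 − R$120.61 = R$29.78. Break-even units = R$413,600 ÷ R$29.78 = 13,888.52; break-even revenue = 13,888.52 × R$150.39 = R$2,088,693.89.
Actual sales revenue = 23,520 × R$150.39 = R$3,537,172.80.
Margin of safety = R$3,537,172.80 − R$2,088,693.89 = R$1,448,479.

R$1,448,479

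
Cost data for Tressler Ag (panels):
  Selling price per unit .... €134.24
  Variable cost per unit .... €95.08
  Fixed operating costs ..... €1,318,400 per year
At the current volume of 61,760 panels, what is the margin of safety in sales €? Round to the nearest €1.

€3,771,203

Contribution margin per unit = €134.24 − €95.08 = €39.16. Break-even units = €1,318,400 ÷ €39.16 = 33,667.01; break-even revenue = 33,667.01 × €134.24 = €4,519,459.04.
Current sales = 61,760 × €134.24 = €8,290,662.40.
Margin of safety = €8,290,662.40 − €4,519,459.04 = €3,771,203.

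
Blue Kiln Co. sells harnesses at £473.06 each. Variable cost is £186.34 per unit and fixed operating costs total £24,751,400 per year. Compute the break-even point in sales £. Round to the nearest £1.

CM per unit = £473.06 − £186.34 = £286.72; CM ratio = £286.72 / £473.06 = 0.6061.
Break-even sales = FC ÷ CM ratio = £24,751,400 × £473.06 / £286.72 = £40,837,393.

£40,837,393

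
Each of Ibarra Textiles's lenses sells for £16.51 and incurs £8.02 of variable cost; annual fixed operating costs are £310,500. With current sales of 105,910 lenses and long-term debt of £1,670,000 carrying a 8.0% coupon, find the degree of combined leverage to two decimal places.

Contribution at this volume is 105,910 × £8.49 = £899,175.90.
Subtracting fixed costs: EBIT = £899,175.90 − £310,500 = £588,675.90. Interest = £133,600.00, so EBIT − I = £455,075.90.
DCL = contribution ÷ (EBIT − I) = £899,175.90 ÷ £455,075.90 = 1.9759.

1.98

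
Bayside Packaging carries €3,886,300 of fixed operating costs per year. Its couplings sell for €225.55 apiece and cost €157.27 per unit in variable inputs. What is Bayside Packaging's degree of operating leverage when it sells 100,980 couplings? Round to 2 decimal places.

Contribution at this volume is 100,980 × €68.28 = €6,894,914.40.
Subtracting fixed costs: EBIT = €6,894,914.40 − €3,886,300 = €3,008,614.40.
DOL = contribution ÷ EBIT = €6,894,914.40 ÷ €3,008,614.40 = 2.2917.

2.29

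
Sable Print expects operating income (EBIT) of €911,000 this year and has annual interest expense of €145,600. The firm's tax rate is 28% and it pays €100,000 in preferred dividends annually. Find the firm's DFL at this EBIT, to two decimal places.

1.45

Annual interest charges come to €145,600.00.
Pre-tax preferred-dividend burden = €100,000 ÷ (1 − 0.28) = €138,888.89.
DFL = EBIT ÷ [EBIT − I − D_p/(1−t)] = €911,000 ÷ [€911,000 − €145,600.00 − €138,888.89] = €911,000 ÷ €626,511.11 = 1.4541.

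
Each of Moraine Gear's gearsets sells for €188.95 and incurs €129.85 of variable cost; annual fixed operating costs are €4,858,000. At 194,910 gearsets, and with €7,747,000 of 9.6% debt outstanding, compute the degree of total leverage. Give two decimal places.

1.95

At 194,910 units, contribution = 194,910 × €59.10 = €11,519,181.00.
Operating income = contribution − fixed costs = €11,519,181.00 − €4,858,000 = €6,661,181.00. Interest = €743,712.00.
DOL = €11,519,181.00 ÷ €6,661,181.00 = 1.7293; DFL = €6,661,181.00 ÷ €5,917,469.00 = 1.1257.
DCL = DOL × DFL = 1.7293 × 1.1257 = 1.9467.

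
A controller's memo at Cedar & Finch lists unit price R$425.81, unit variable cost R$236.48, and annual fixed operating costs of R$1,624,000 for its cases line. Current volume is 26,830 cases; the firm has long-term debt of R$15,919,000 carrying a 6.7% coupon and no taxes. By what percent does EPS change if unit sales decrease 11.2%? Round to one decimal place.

Total contribution margin = 26,830 × R$189.33 = R$5,079,723.90.
EBIT = R$5,079,723.90 − R$1,624,000 = R$3,455,723.90.
After interest of R$1,066,573.00, pre-tax earnings = R$2,389,150.90.
Degree of combined leverage = contribution ÷ (EBIT − I) = R$5,079,723.90 ÷ R$2,389,150.90 = 2.1262.
%ΔEPS = DCL × %ΔSales = 2.1262 × -11.2% = -23.8%.

-23.8%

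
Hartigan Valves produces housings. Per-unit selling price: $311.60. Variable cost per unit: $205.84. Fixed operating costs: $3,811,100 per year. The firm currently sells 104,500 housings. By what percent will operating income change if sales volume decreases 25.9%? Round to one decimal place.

-39.5%

Total contribution margin = 104,500 × $105.76 = $11,051,920.00.
Subtracting fixed costs: EBIT = $11,051,920.00 − $3,811,100 = $7,240,820.00.
So DOL = total CM / EBIT = $11,051,920.00 / $7,240,820.00 = 1.5263.
Operating income changes by 1.5263 × -25.9% = -39.5%.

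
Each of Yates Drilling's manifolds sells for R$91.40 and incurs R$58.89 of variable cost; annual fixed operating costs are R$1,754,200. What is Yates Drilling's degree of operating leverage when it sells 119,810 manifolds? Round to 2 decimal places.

1.82

Contribution at this volume is 119,810 × R$32.51 = R$3,895,023.10.
Subtracting fixed costs: EBIT = R$3,895,023.10 − R$1,754,200 = R$2,140,823.10.
So DOL = total CM / EBIT = R$3,895,023.10 / R$2,140,823.10 = 1.8194.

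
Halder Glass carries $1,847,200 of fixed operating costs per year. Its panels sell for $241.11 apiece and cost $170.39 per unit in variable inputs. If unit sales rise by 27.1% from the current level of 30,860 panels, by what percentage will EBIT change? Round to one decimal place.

+176.4%

Contribution at this volume is 30,860 × $70.72 = $2,182,419.20.
Subtracting fixed costs: EBIT = $2,182,419.20 − $1,847,200 = $335,219.20.
Degree of operating leverage = $2,182,419.20 / $335,219.20 = 6.5104.
Operating income changes by 6.5104 × +27.1% = +176.4%.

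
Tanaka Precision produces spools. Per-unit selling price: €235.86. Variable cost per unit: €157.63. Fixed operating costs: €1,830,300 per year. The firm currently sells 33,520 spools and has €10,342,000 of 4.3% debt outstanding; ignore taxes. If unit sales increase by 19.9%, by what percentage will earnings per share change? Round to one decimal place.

Total contribution margin = 33,520 × €78.23 = €2,622,269.60.
Operating income = contribution − fixed costs = €2,622,269.60 − €1,830,300 = €791,969.60.
Interest = €444,706.00, so EBIT − I = €347,263.60.
DCL = total CM / (EBIT − I) = €2,622,269.60 / €347,263.60 = 7.5512.
%ΔEPS = DCL × %ΔSales = 7.5512 × +19.9% = +150.3%.

+150.3%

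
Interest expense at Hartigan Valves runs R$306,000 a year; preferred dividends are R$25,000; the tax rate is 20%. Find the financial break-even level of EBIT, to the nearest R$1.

Preferred dividends are paid after tax, so their pre-tax equivalent is R$25,000 ÷ (1 − 0.20) = R$31,250.00.
EPS = 0 when EBIT covers interest plus the pre-tax preferred burden: R$306,000 + R$31,250.00 = R$337,250.00.

R$337,250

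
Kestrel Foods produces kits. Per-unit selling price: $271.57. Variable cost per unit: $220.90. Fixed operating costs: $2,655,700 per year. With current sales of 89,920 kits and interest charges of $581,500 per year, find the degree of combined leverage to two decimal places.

At 89,920 units, contribution = 89,920 × $50.67 = $4,556,246.40.
Subtracting fixed costs: EBIT = $4,556,246.40 − $2,655,700 = $1,900,546.40. Interest = $581,500.00, so EBIT − I = $1,319,046.40.
DCL = contribution ÷ (EBIT − I) = $4,556,246.40 ÷ $1,319,046.40 = 3.4542.

3.45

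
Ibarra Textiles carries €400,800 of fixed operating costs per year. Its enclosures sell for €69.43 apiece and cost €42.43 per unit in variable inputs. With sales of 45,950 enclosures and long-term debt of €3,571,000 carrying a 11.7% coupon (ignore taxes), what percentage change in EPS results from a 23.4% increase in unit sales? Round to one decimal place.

+68.8%

Total contribution margin = 45,950 × €27.00 = €1,240,650.00.
Subtracting fixed costs: EBIT = €1,240,650.00 − €400,800 = €839,850.00.
After interest of €417,807.00, pre-tax earnings = €422,043.00.
DCL = total CM / (EBIT − I) = €1,240,650.00 / €422,043.00 = 2.9396.
EPS therefore changes by 2.9396 × (+23.4%) = +68.8%.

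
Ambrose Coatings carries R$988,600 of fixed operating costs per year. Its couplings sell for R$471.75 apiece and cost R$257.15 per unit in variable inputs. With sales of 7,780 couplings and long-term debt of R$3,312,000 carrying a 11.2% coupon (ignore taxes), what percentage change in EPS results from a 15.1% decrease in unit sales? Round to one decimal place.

At 7,780 units, contribution = 7,780 × R$214.60 = R$1,669,588.00.
EBIT = R$1,669,588.00 − R$988,600 = R$680,988.00.
After interest of R$370,944.00, pre-tax earnings = R$310,044.00.
Degree of combined leverage = contribution ÷ (EBIT − I) = R$1,669,588.00 ÷ R$310,044.00 = 5.3850.
%ΔEPS = DCL × %ΔSales = 5.3850 × -15.1% = -81.3%.

-81.3%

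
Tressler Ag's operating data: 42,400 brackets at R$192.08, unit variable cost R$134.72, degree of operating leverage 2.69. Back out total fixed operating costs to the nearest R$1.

Total contribution margin = 42,400 × R$57.36 = R$2,432,064.00.
Since DOL = CM ÷ EBIT, EBIT = R$2,432,064.00 ÷ 2.69 = R$904,113.01.
And FC = contribution − EBIT = R$2,432,064.00 − R$904,113.01 = R$1,527,951.

R$1,527,951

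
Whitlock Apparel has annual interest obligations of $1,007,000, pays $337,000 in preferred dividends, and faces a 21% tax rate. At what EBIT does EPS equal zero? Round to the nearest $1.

$1,433,582

Preferred dividends are paid after tax, so their pre-tax equivalent is $337,000 ÷ (1 − 0.21) = $426,582.28.
Financial break-even EBIT = interest + D_p ÷ (1 − t) = $1,007,000 + $426,582.28 = $1,433,582.28.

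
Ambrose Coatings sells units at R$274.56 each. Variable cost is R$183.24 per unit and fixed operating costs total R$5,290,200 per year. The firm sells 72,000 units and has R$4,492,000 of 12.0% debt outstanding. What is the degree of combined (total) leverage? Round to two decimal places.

Total contribution margin = 72,000 × R$91.32 = R$6,575,040.00.
Operating income = contribution − fixed costs = R$6,575,040.00 − R$5,290,200 = R$1,284,840.00. Interest = R$539,040.00.
DOL = R$6,575,040.00 ÷ R$1,284,840.00 = 5.1174; DFL = R$1,284,840.00 ÷ R$745,800.00 = 1.7228.
Combined leverage = 5.1174 × 1.7228 = 8.8163.

8.82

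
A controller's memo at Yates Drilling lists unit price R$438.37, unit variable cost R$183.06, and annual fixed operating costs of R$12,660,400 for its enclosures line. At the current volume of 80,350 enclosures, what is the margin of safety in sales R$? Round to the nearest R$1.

Unit CM = price − variable cost = R$438.37 − R$183.06 = R$255.31. Break-even units = R$12,660,400 ÷ R$255.31 = 49,588.34; break-even revenue = 49,588.34 × R$438.37 = R$21,738,042.18.
Actual sales revenue = 80,350 × R$438.37 = R$35,223,029.50.
Margin of safety = R$35,223,029.50 − R$21,738,042.18 = R$13,484,987.

R$13,484,987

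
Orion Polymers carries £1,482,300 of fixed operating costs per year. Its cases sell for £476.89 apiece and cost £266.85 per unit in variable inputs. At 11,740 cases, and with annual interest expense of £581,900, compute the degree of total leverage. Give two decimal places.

6.14

Contribution at this volume is 11,740 × £210.04 = £2,465,869.60.
Subtracting fixed costs: EBIT = £2,465,869.60 − £1,482,300 = £983,569.60. Interest = £581,900.00.
DOL = £2,465,869.60 ÷ £983,569.60 = 2.5071; DFL = £983,569.60 ÷ £401,669.60 = 2.4487.
DCL = DOL × DFL = 2.5071 × 2.4487 = 6.1391.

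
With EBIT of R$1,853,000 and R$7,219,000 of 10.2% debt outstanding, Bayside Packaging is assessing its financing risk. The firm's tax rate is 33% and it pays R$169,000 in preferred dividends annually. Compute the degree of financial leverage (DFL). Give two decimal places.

2.14

Annual interest charges come to R$736,338.00.
Preferred dividends grossed up pre-tax: R$169,000 / (1 − 0.33) = R$252,238.81.
DFL = EBIT ÷ [EBIT − I − D_p/(1−t)] = R$1,853,000 ÷ [R$1,853,000 − R$736,338.00 − R$252,238.81] = R$1,853,000 ÷ R$864,423.19 = 2.1436.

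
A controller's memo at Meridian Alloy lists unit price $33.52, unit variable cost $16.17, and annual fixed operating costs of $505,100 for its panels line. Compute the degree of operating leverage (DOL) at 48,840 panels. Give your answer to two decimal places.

2.48

Contribution at this volume is 48,840 × $17.35 = $847,374.00.
EBIT = $847,374.00 − $505,100 = $342,274.00.
Degree of operating leverage = $847,374.00 / $342,274.00 = 2.4757.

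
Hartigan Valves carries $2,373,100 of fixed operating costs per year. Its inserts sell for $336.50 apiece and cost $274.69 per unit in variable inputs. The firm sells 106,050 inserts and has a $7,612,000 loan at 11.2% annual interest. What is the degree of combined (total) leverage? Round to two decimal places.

1.97

Contribution at this volume is 106,050 × $61.81 = $6,554,950.50.
EBIT = $6,554,950.50 − $2,373,100 = $4,181,850.50. Interest = $852,544.00.
DOL = $6,554,950.50 ÷ $4,181,850.50 = 1.5675; DFL = $4,181,850.50 ÷ $3,329,306.50 = 1.2561.
Combined leverage = 1.5675 × 1.2561 = 1.9689.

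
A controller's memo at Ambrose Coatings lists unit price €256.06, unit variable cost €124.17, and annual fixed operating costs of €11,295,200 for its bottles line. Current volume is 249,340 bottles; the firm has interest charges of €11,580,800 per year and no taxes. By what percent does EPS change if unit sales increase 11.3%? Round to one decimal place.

+37.1%

Total contribution margin = 249,340 × €131.89 = €32,885,452.60.
EBIT = €32,885,452.60 − €11,295,200 = €21,590,252.60.
After interest of €11,580,800.00, pre-tax earnings = €10,009,452.60.
Degree of combined leverage = contribution ÷ (EBIT − I) = €32,885,452.60 ÷ €10,009,452.60 = 3.2854.
EPS therefore changes by 3.2854 × (+11.3%) = +37.1%.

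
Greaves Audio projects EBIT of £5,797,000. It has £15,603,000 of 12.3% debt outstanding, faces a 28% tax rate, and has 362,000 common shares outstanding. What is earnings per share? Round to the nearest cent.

Interest = £1,919,169.00, so EBT = £5,797,000 − £1,919,169.00 = £3,877,831.00.
Net income = £3,877,831.00 × (1 − 0.28) = £2,792,038.32.
EPS = £2,792,038.32 ÷ 362,000 = £7.71.

£7.71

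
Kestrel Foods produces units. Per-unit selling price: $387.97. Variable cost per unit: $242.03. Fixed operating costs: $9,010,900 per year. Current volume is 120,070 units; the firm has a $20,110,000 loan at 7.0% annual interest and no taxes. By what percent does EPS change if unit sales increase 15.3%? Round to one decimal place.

At 120,070 units, contribution = 120,070 × $145.94 = $17,523,015.80.
Operating income = contribution − fixed costs = $17,523,015.80 − $9,010,900 = $8,512,115.80.
Interest = $1,407,700.00, so EBIT − I = $7,104,415.80.
DCL = total CM / (EBIT − I) = $17,523,015.80 / $7,104,415.80 = 2.4665.
%ΔEPS = DCL × %ΔSales = 2.4665 × +15.3% = +37.7%.

+37.7%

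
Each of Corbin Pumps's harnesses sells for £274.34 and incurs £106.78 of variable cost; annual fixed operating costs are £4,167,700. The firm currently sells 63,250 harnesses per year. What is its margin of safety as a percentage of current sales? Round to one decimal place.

Contribution margin per unit = £274.34 − £106.78 = £167.56. Break-even units = £4,167,700 ÷ £167.56 = 24,872.88; break-even revenue = 24,872.88 × £274.34 = £6,823,626.27.
Actual sales revenue = 63,250 × £274.34 = £17,352,005.00.
Margin of safety = (£17,352,005.00 − £6,823,626.27) ÷ £17,352,005.00 = 60.7%.

60.7%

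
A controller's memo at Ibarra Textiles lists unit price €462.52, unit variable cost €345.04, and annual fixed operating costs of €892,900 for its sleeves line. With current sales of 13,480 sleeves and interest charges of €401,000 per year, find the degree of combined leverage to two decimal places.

Total contribution margin = 13,480 × €117.48 = €1,583,630.40.
Subtracting fixed costs: EBIT = €1,583,630.40 − €892,900 = €690,730.40. Interest = €401,000.00.
DOL = €1,583,630.40 ÷ €690,730.40 = 2.2927; DFL = €690,730.40 ÷ €289,730.40 = 2.3840.
DCL = DOL × DFL = 2.2927 × 2.3840 = 5.4658.

5.47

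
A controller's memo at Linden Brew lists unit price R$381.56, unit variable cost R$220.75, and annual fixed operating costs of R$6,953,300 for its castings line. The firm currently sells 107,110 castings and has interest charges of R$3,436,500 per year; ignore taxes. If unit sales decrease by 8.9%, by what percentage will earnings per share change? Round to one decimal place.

At 107,110 units, contribution = 107,110 × R$160.81 = R$17,224,359.10.
Subtracting fixed costs: EBIT = R$17,224,359.10 − R$6,953,300 = R$10,271,059.10.
After interest of R$3,436,500.00, pre-tax earnings = R$6,834,559.10.
DCL = total CM / (EBIT − I) = R$17,224,359.10 / R$6,834,559.10 = 2.5202.
%ΔEPS = DCL × %ΔSales = 2.5202 × -8.9% = -22.4%.

-22.4%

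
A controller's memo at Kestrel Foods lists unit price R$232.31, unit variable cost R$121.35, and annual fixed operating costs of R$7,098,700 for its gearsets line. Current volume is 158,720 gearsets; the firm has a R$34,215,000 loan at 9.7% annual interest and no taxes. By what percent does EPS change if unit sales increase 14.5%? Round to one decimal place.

At 158,720 units, contribution = 158,720 × R$110.96 = R$17,611,571.20.
Operating income = contribution − fixed costs = R$17,611,571.20 − R$7,098,700 = R$10,512,871.20.
Interest = R$3,318,855.00, so EBIT − I = R$7,194,016.20.
Degree of combined leverage = contribution ÷ (EBIT − I) = R$17,611,571.20 ÷ R$7,194,016.20 = 2.4481.
EPS therefore changes by 2.4481 × (+14.5%) = +35.5%.

+35.5%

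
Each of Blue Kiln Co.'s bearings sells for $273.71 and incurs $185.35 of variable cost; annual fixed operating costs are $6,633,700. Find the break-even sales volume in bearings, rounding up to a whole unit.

75,076 bearings

Contribution margin per unit = $273.71 − $185.35 = $88.36.
Break-even volume = fixed costs ÷ CM per unit = $6,633,700 ÷ $88.36 = 75,075.83, so 75,076 bearings.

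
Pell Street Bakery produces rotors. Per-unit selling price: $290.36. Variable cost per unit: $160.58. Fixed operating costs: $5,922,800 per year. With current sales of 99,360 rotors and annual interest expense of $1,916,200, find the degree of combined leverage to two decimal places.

At 99,360 units, contribution = 99,360 × $129.78 = $12,894,940.80.
EBIT = $12,894,940.80 − $5,922,800 = $6,972,140.80. Interest = $1,916,200.00, so EBIT − I = $5,055,940.80.
Degree of total leverage = total CM / (EBIT − interest) = $12,894,940.80 / $5,055,940.80 = 2.5505.

2.55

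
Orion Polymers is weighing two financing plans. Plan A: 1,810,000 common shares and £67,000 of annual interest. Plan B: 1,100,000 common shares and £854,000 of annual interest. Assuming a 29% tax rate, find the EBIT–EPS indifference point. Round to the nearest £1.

At indifference, (EBIT − 67,000)(1 − t)/1,810,000 = (EBIT − 854,000)(1 − t)/1,100,000.
Cancelling (1 − t) and cross-multiplying: 1,100,000·(EBIT − 67,000) = 1,810,000·(EBIT − 854,000).
Solving, EBIT = (854,000·1,810,000 − 67,000·1,100,000) / (1,810,000 − 1,100,000) = 1,472,040,000,000 / 710,000 = 2,073,295.77.

£2,073,296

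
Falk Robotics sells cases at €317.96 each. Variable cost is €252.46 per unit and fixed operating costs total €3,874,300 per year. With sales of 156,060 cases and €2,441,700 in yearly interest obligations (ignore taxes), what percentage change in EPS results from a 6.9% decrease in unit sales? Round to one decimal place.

Contribution at this volume is 156,060 × €65.50 = €10,221,930.00.
EBIT = €10,221,930.00 − €3,874,300 = €6,347,630.00.
After interest of €2,441,700.00, pre-tax earnings = €3,905,930.00.
Degree of combined leverage = contribution ÷ (EBIT − I) = €10,221,930.00 ÷ €3,905,930.00 = 2.6170.
EPS therefore changes by 2.6170 × (-6.9%) = -18.1%.

-18.1%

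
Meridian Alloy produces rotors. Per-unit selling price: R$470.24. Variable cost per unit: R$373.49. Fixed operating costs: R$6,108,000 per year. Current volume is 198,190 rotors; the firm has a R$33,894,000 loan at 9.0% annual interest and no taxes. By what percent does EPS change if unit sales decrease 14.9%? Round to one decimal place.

Contribution at this volume is 198,190 × R$96.75 = R$19,174,882.50.
EBIT = R$19,174,882.50 − R$6,108,000 = R$13,066,882.50.
After interest of R$3,050,460.00, pre-tax earnings = R$10,016,422.50.
DCL = total CM / (EBIT − I) = R$19,174,882.50 / R$10,016,422.50 = 1.9143.
%ΔEPS = DCL × %ΔSales = 1.9143 × -14.9% = -28.5%.

-28.5%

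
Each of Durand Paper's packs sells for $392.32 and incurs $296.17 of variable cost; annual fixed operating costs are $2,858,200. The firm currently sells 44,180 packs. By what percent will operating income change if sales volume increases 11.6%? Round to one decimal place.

Contribution at this volume is 44,180 × $96.15 = $4,247,907.00.
EBIT = $4,247,907.00 − $2,858,200 = $1,389,707.00.
Degree of operating leverage = $4,247,907.00 / $1,389,707.00 = 3.0567.
So EBIT moves 3.0567 × (+11.6%) = +35.5%.

+35.5%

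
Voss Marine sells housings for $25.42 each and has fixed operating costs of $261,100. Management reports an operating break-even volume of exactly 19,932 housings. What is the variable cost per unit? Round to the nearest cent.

At break-even, FC = Q × (P − VC), so P − VC = $261,100 ÷ 19,932 = $13.0995.
Variable cost per unit = $25.42 − $13.0995 = $12.32.

$12.32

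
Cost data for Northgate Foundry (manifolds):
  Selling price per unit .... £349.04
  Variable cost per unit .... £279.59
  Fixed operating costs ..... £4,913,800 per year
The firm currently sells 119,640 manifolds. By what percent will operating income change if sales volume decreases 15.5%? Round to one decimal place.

Total contribution margin = 119,640 × £69.45 = £8,308,998.00.
Operating income = contribution − fixed costs = £8,308,998.00 − £4,913,800 = £3,395,198.00.
Degree of operating leverage = £8,308,998.00 / £3,395,198.00 = 2.4473.
Operating income changes by 2.4473 × -15.5% = -37.9%.

-37.9%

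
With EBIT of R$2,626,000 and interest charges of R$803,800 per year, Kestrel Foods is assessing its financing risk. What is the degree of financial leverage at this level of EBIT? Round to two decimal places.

1.44

Interest = R$803,800.00.
Degree of financial leverage = EBIT / (EBIT − interest) = R$2,626,000 / R$1,822,200.00 = 1.4411.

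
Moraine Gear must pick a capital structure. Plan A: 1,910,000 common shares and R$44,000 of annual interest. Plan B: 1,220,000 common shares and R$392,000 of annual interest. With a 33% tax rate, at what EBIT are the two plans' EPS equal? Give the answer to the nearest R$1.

At indifference, (EBIT − 44,000)(1 − t)/1,910,000 = (EBIT − 392,000)(1 − t)/1,220,000.
The (1 − t) factor cancels: (EBIT − 44,000) × 1,220,000 = (EBIT − 392,000) × 1,910,000.
EBIT × (1,910,000 − 1,220,000) = 392,000 × 1,910,000 − 44,000 × 1,220,000 = 695,040,000,000, so EBIT = 695,040,000,000 ÷ 690,000 = 1,007,304.35.

R$1,007,304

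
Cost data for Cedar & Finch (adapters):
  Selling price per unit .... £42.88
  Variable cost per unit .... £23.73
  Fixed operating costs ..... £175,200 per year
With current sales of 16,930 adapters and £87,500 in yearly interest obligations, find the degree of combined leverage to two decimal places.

Contribution at this volume is 16,930 × £19.15 = £324,209.50.
EBIT = £324,209.50 − £175,200 = £149,009.50. Interest = £87,500.00, so EBIT − I = £61,509.50.
Degree of total leverage = total CM / (EBIT − interest) = £324,209.50 / £61,509.50 = 5.2709.

5.27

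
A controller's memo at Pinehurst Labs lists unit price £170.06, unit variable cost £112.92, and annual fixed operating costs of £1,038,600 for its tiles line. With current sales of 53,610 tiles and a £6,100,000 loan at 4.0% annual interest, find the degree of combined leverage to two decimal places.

At 53,610 units, contribution = 53,610 × £57.14 = £3,063,275.40.
EBIT = £3,063,275.40 − £1,038,600 = £2,024,675.40. Interest = £244,000.00, so EBIT − I = £1,780,675.40.
Degree of total leverage = total CM / (EBIT − interest) = £3,063,275.40 / £1,780,675.40 = 1.7203.

1.72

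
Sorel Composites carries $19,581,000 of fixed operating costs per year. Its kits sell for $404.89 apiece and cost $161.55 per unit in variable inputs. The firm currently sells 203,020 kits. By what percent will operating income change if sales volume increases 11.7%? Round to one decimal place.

Contribution at this volume is 203,020 × $243.34 = $49,402,886.80.
Operating income = contribution − fixed costs = $49,402,886.80 − $19,581,000 = $29,821,886.80.
So DOL = total CM / EBIT = $49,402,886.80 / $29,821,886.80 = 1.6566.
So EBIT moves 1.6566 × (+11.7%) = +19.4%.

+19.4%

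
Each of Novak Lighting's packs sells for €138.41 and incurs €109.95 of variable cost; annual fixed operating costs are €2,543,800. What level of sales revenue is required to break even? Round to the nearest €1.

€12,371,306

Contribution margin per unit = €138.41 − €109.95 = €28.46, a CM ratio of €28.46 ÷ €138.41 = 0.2056.
Break-even revenue = fixed costs × price ÷ CM = €2,543,800 × €138.41 ÷ €28.46 = €12,371,306.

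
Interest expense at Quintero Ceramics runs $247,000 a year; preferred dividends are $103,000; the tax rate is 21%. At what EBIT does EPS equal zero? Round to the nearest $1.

$377,380

Preferred dividends are paid after tax, so their pre-tax equivalent is $103,000 ÷ (1 − 0.21) = $130,379.75.
EPS = 0 when EBIT covers interest plus the pre-tax preferred burden: $247,000 + $130,379.75 = $377,379.75.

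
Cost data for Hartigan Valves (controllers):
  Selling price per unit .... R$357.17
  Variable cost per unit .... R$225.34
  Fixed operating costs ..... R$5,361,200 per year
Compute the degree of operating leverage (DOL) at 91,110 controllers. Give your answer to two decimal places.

Contribution at this volume is 91,110 × R$131.83 = R$12,011,031.30.
Operating income = contribution − fixed costs = R$12,011,031.30 − R$5,361,200 = R$6,649,831.30.
So DOL = total CM / EBIT = R$12,011,031.30 / R$6,649,831.30 = 1.8062.

1.81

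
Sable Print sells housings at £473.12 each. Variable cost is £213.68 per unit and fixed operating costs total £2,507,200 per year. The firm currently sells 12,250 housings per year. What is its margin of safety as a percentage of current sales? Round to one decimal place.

Contribution margin per unit = £473.12 − £213.68 = £259.44. Break-even units = £2,507,200 ÷ £259.44 = 9,663.89; break-even revenue = 9,663.89 × £473.12 = £4,572,180.33.
Current sales = 12,250 × £473.12 = £5,795,720.00.
Margin of safety = (£5,795,720.00 − £4,572,180.33) ÷ £5,795,720.00 = 21.1%.

21.1%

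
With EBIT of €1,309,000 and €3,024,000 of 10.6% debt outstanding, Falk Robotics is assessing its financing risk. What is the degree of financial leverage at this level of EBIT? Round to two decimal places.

Interest = €320,544.00.
DFL = EBIT ÷ (EBIT − I) = €1,309,000 ÷ (€1,309,000 − €320,544.00) = €1,309,000 ÷ €988,456.00 = 1.3243.

1.32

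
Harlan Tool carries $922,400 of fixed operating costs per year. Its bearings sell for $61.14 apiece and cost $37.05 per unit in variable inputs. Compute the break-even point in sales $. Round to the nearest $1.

Contribution margin per unit = $61.14 − $37.05 = $24.09, a CM ratio of $24.09 ÷ $61.14 = 0.3940.
Break-even revenue = fixed costs × price ÷ CM = $922,400 × $61.14 ÷ $24.09 = $2,341,035.

$2,341,035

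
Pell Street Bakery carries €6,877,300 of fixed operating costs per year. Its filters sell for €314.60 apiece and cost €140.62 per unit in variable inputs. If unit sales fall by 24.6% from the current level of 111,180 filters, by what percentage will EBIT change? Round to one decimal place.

-38.2%

At 111,180 units, contribution = 111,180 × €173.98 = €19,343,096.40.
EBIT = €19,343,096.40 − €6,877,300 = €12,465,796.40.
DOL = contribution ÷ EBIT = €19,343,096.40 ÷ €12,465,796.40 = 1.5517.
So EBIT moves 1.5517 × (-24.6%) = -38.2%.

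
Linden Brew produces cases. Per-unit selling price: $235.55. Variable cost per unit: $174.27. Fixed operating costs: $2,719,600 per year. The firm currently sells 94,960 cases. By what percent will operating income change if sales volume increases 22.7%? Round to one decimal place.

+42.6%

Total contribution margin = 94,960 × $61.28 = $5,819,148.80.
Operating income = contribution − fixed costs = $5,819,148.80 − $2,719,600 = $3,099,548.80.
So DOL = total CM / EBIT = $5,819,148.80 / $3,099,548.80 = 1.8774.
So EBIT moves 1.8774 × (+22.7%) = +42.6%.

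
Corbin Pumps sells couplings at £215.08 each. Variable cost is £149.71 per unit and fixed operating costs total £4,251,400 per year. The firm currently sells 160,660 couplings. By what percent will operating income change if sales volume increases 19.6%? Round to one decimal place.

+32.9%

Contribution at this volume is 160,660 × £65.37 = £10,502,344.20.
Operating income = contribution − fixed costs = £10,502,344.20 − £4,251,400 = £6,250,944.20.
Degree of operating leverage = £10,502,344.20 / £6,250,944.20 = 1.6801.
Operating income changes by 1.6801 × +19.6% = +32.9%.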